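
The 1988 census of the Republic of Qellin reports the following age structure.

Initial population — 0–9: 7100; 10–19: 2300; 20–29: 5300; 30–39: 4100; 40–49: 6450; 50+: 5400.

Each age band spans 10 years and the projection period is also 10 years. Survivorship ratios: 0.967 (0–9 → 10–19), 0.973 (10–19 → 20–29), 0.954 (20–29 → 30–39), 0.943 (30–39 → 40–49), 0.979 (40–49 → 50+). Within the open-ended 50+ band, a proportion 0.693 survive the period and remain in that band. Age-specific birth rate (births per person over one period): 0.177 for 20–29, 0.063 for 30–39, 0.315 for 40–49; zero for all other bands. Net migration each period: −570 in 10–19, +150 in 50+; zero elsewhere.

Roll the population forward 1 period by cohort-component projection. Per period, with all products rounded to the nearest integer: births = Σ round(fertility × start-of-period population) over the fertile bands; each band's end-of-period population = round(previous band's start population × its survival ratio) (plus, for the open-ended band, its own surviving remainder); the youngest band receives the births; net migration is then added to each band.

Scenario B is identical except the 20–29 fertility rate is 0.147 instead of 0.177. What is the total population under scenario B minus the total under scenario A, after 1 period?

(Bands numbered youngest = 1 to oldest = 6.)
After projecting period 1:
Births: 5300 * 0.177 = 938, 4100 * 0.063 = 258, 6450 * 0.315 = 2032 → total 3228
Band 2: 7100 * 0.967 = 6866
Band 3: 2300 * 0.973 = 2238
Band 4: 5300 * 0.954 = 5056
Band 5: 4100 * 0.943 = 3866
Band 6: 6450 * 0.979 + 5400 * 0.693 = 6315 + 3742 = 10057
Net migration: Band 2 − 570 → 6296; Band 6 + 150 → 10207
Giving 3228 / 6296 / 2238 / 5056 / 3866 / 10207.
Scenario A total after 1 period: 30891
Scenario B projection —
After projecting period 1:
Births: 5300 * 0.147 = 779, 4100 * 0.063 = 258, 6450 * 0.315 = 2032 → total 3069
Band 2: 7100 * 0.967 = 6866
Band 3: 2300 * 0.973 = 2238
Band 4: 5300 * 0.954 = 5056
Band 5: 4100 * 0.943 = 3866
Band 6: 6450 * 0.979 + 5400 * 0.693 = 6315 + 3742 = 10057
Net migration: Band 2 − 570 → 6296; Band 6 + 150 → 10207
Giving 3069 / 6296 / 2238 / 5056 / 3866 / 10207.
Scenario B total after 1 period: 30732
Difference B − A = 30732 − 30891 = -159

-159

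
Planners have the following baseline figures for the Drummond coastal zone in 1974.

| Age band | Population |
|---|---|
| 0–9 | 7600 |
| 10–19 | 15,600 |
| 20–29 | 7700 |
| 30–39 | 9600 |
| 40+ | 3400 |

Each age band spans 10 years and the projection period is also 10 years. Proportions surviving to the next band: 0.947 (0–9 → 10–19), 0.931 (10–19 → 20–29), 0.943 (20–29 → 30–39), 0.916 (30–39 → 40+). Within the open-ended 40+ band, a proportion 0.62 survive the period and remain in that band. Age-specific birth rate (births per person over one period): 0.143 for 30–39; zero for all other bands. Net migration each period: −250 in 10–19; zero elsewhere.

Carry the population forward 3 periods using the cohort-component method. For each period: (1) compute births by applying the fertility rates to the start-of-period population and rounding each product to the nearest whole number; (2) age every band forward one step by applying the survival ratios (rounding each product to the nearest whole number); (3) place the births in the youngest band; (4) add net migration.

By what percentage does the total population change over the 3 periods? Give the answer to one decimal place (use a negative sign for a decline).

(Bands numbered youngest = 1 to oldest = 5.)
After projecting period 1:
Births: 9600 × 0.143 = 1373
Band 2: 7600 × 0.947 = 7197
Band 3: 15600 × 0.931 = 14524
Band 4: 7700 × 0.943 = 7261
Band 5: 9600 × 0.916 + 3400 × 0.62 = 8794 + 2108 = 10902
Net migration: Band 2 − 250 → 6947
End of period: [1373, 6947, 14524, 7261, 10902]
After projecting period 2:
Births: 7261 × 0.143 = 1038
Band 2: 1373 × 0.947 = 1300
Band 3: 6947 × 0.931 = 6468
Band 4: 14524 × 0.943 = 13696
Band 5: 7261 × 0.916 + 10902 × 0.62 = 6651 + 6759 = 13410
Net migration: Band 2 − 250 → 1050
End of period: [1038, 1050, 6468, 13696, 13410]
After projecting period 3:
Births: 13696 × 0.143 = 1959
Band 2: 1038 × 0.947 = 983
Band 3: 1050 × 0.931 = 978
Band 4: 6468 × 0.943 = 6099
Band 5: 13696 × 0.916 + 13410 × 0.62 = 12546 + 8314 = 20860
Net migration: Band 2 − 250 → 733
End of period: [1959, 733, 978, 6099, 20860]
Total: 43900 → 30629; change = -13271; percentage change = -30.2%

-30.2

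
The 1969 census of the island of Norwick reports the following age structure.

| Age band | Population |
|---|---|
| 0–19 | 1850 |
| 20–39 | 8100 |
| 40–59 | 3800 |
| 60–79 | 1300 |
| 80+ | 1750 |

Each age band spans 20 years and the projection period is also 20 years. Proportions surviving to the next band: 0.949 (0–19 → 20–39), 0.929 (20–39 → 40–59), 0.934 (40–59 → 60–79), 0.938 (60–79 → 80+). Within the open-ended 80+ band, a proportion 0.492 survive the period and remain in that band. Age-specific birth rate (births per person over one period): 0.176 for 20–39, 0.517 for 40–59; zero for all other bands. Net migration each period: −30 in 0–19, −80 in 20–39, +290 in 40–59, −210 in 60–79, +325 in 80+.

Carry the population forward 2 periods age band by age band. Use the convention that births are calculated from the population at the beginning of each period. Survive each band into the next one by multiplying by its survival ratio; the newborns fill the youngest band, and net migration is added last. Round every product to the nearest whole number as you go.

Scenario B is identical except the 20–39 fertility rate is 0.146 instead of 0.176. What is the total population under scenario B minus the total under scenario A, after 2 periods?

-281

Period 1.
Births: 8100 × 0.176 = 1426  |  3800 × 0.517 = 1965 → total 3391
20–39: 1850 × 0.949 = 1756
40–59: 8100 × 0.929 = 7525
60–79: 3800 × 0.934 = 3549
80+: 1300 × 0.938 + 1750 × 0.492 = 1219 + 861 = 2080
Net migration: 0–19 − 30 → 3361; 20–39 − 80 → 1676; 40–59 + 290 → 7815; 60–79 − 210 → 3339; 80+ + 325 → 2405
Population now: 0–19=3361, 20–39=1676, 40–59=7815, 60–79=3339, 80+=2405
Period 2.
Births: 1676 × 0.176 = 295  |  7815 × 0.517 = 4040 → total 4335
20–39: 3361 × 0.949 = 3190
40–59: 1676 × 0.929 = 1557
60–79: 7815 × 0.934 = 7299
80+: 3339 × 0.938 + 2405 × 0.492 = 3132 + 1183 = 4315
Net migration: 0–19 − 30 → 4305; 20–39 − 80 → 3110; 40–59 + 290 → 1847; 60–79 − 210 → 7089; 80+ + 325 → 4640
Population now: 0–19=4305, 20–39=3110, 40–59=1847, 60–79=7089, 80+=4640
Scenario A total after 2 periods: 20991
Scenario B projection —
Period 1.
Births: 8100 × 0.146 = 1183  |  3800 × 0.517 = 1965 → total 3148
20–39: 1850 × 0.949 = 1756
40–59: 8100 × 0.929 = 7525
60–79: 3800 × 0.934 = 3549
80+: 1300 × 0.938 + 1750 × 0.492 = 1219 + 861 = 2080
Net migration: 0–19 − 30 → 3118; 20–39 − 80 → 1676; 40–59 + 290 → 7815; 60–79 − 210 → 3339; 80+ + 325 → 2405
Population now: 0–19=3118, 20–39=1676, 40–59=7815, 60–79=3339, 80+=2405
Period 2.
Births: 1676 × 0.146 = 245  |  7815 × 0.517 = 4040 → total 4285
20–39: 3118 × 0.949 = 2959
40–59: 1676 × 0.929 = 1557
60–79: 7815 × 0.934 = 7299
80+: 3339 × 0.938 + 2405 × 0.492 = 3132 + 1183 = 4315
Net migration: 0–19 − 30 → 4255; 20–39 − 80 → 2879; 40–59 + 290 → 1847; 60–79 − 210 → 7089; 80+ + 325 → 4640
Population now: 0–19=4255, 20–39=2879, 40–59=1847, 60–79=7089, 80+=4640
Scenario B total after 2 periods: 20710
Difference B − A = 20710 − 20991 = -281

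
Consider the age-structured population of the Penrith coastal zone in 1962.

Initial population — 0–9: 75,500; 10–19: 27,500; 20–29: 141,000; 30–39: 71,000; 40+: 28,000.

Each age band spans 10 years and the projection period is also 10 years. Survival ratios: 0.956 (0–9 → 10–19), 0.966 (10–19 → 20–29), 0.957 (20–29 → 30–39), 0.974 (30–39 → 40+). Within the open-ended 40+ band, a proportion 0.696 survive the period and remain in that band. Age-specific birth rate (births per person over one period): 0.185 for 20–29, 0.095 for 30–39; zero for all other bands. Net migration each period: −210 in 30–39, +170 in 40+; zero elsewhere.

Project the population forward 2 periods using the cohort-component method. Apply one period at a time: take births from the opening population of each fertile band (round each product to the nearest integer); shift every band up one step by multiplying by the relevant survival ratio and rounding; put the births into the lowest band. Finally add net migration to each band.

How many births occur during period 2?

17714

Call the bands 1 to 5, youngest first.
[period 1]
Births: 141000 * 0.185 = 26085 ; 71000 * 0.095 = 6745 ⇒ total 32830
Band 2: 75500 * 0.956 = 72178
Band 3: 27500 * 0.966 = 26565
Band 4: 141000 * 0.957 = 134937
Band 5: 71000 * 0.974 + 28000 * 0.696 = 69154 + 19488 = 88642
Net migration: Band 4 − 210 → 134727; Band 5 + 170 → 88812
End of period: [32830, 72178, 26565, 134727, 88812]
[period 2]
Births: 26565 * 0.185 = 4915 ; 134727 * 0.095 = 12799 ⇒ total 17714
Band 2: 32830 * 0.956 = 31385
Band 3: 72178 * 0.966 = 69724
Band 4: 26565 * 0.957 = 25423
Band 5: 134727 * 0.974 + 88812 * 0.696 = 131224 + 61813 = 193037
Net migration: Band 4 − 210 → 25213; Band 5 + 170 → 193207
End of period: [17714, 31385, 69724, 25213, 193207]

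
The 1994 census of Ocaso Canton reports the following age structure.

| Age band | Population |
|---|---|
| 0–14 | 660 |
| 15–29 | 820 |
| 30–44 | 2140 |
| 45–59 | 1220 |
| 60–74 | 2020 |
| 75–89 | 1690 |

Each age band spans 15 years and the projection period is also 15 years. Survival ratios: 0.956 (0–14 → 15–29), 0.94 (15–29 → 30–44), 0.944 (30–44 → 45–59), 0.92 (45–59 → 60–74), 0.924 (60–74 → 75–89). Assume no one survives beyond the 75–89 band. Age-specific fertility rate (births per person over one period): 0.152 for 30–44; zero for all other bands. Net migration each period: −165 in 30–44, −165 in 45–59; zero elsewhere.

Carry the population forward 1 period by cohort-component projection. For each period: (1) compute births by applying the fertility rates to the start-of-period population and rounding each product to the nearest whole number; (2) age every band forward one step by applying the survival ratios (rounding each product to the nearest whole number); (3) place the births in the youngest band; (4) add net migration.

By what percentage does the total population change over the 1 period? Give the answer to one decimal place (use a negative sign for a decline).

-25.1

After projecting period 1:
Births: 2140 * 0.152 = 325
15–29: 660 * 0.956 = 631
30–44: 820 * 0.94 = 771
45–59: 2140 * 0.944 = 2020
60–74: 1220 * 0.92 = 1122
75–89: 2020 * 0.924 = 1866
Net migration: 30–44 − 165 → 606; 45–59 − 165 → 1855
→ [325, 631, 606, 1855, 1122, 1866]
Total: 8550 → 6405; change = -2145; percentage change = -25.1%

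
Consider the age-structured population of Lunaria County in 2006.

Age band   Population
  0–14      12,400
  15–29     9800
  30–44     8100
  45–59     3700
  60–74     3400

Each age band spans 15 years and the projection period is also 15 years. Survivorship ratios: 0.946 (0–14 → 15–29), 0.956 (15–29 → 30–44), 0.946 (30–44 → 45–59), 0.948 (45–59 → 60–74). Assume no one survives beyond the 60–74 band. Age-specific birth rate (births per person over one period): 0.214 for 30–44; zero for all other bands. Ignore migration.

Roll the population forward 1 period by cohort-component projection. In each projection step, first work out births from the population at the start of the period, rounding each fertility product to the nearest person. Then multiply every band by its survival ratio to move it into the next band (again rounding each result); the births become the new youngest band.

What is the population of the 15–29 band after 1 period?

Let band 1 be 0–14 through band 5 = 60–74.
After projecting period 1:
Births: 8100 × 0.214 = 1733
Band 2: 12400 × 0.946 = 11730
Band 3: 9800 × 0.956 = 9369
Band 4: 8100 × 0.946 = 7663
Band 5: 3700 × 0.948 = 3508
Population now: 0–14=1733, 15–29=11730, 30–44=9369, 45–59=7663, 60–74=3508

11730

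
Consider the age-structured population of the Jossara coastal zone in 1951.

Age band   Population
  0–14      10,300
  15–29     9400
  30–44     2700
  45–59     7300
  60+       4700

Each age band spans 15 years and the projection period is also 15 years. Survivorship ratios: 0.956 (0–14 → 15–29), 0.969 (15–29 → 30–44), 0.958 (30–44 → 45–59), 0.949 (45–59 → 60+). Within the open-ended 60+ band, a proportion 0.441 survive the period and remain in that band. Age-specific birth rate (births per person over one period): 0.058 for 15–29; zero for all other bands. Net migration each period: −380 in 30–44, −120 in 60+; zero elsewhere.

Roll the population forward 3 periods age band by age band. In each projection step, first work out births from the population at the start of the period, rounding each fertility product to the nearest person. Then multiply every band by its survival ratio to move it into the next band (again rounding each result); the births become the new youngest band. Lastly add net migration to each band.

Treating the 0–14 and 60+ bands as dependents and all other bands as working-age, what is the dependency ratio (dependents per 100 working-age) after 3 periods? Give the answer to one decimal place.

112.2

— Period 1 —
Births: 9400 × 0.058 = 545
15–29: 10300 × 0.956 = 9847
30–44: 9400 × 0.969 = 9109
45–59: 2700 × 0.958 = 2587
60+: 7300 × 0.949 + 4700 × 0.441 = 6928 + 2073 = 9001
Net migration: 30–44 − 380 → 8729; 60+ − 120 → 8881
End of period: [545, 9847, 8729, 2587, 8881]
— Period 2 —
Births: 9847 × 0.058 = 571
15–29: 545 × 0.956 = 521
30–44: 9847 × 0.969 = 9542
45–59: 8729 × 0.958 = 8362
60+: 2587 × 0.949 + 8881 × 0.441 = 2455 + 3917 = 6372
Net migration: 30–44 − 380 → 9162; 60+ − 120 → 6252
End of period: [571, 521, 9162, 8362, 6252]
— Period 3 —
Births: 521 × 0.058 = 30
15–29: 571 × 0.956 = 546
30–44: 521 × 0.969 = 505
45–59: 9162 × 0.958 = 8777
60+: 8362 × 0.949 + 6252 × 0.441 = 7936 + 2757 = 10693
Net migration: 30–44 − 380 → 125; 60+ − 120 → 10573
End of period: [30, 546, 125, 8777, 10573]
Dependents (band 0–14 + band 60+) = 30 + 10573 = 10603; working-age = 9448; ratio = 10603/9448 × 100 = 112.2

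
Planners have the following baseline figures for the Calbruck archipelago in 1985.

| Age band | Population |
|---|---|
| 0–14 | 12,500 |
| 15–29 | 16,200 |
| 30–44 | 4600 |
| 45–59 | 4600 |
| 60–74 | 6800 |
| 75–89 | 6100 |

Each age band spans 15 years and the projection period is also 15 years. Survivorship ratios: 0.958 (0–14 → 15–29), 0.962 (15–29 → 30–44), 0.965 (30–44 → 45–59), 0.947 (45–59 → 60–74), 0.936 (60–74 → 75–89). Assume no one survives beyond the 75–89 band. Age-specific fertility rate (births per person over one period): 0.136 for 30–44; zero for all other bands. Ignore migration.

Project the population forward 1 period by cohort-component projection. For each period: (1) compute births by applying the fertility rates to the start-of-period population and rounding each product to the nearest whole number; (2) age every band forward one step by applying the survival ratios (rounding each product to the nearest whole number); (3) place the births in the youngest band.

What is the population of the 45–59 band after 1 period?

4439

— Period 1 —
Births: 4600 × 0.136 = 626
15–29: 12500 × 0.958 = 11975
30–44: 16200 × 0.962 = 15584
45–59: 4600 × 0.965 = 4439
60–74: 4600 × 0.947 = 4356
75–89: 6800 × 0.936 = 6365
→ [626, 11975, 15584, 4439, 4356, 6365]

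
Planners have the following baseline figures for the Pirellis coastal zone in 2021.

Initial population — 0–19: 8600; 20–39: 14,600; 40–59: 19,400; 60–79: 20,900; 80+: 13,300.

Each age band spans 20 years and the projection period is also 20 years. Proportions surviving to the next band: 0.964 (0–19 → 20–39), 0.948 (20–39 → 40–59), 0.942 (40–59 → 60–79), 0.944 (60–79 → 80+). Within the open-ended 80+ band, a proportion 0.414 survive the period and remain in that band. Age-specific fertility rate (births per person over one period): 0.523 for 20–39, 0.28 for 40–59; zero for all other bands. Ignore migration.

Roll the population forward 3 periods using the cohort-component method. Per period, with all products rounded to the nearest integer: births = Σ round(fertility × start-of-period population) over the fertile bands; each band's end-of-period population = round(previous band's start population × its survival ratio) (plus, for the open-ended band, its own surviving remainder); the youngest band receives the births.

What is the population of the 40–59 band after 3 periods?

11943

(Groups numbered youngest = 1 to oldest = 5.)
Period 1:
Births: 14600 * 0.523 = 7636 ; 19400 * 0.28 = 5432 — total 13068
Group 2: 8600 * 0.964 = 8290
Group 3: 14600 * 0.948 = 13841
Group 4: 19400 * 0.942 = 18275
Group 5: 20900 * 0.944 + 13300 * 0.414 = 19730 + 5506 = 25236
→ [13068, 8290, 13841, 18275, 25236]
Period 2:
Births: 8290 * 0.523 = 4336 ; 13841 * 0.28 = 3875 — total 8211
Group 2: 13068 * 0.964 = 12598
Group 3: 8290 * 0.948 = 7859
Group 4: 13841 * 0.942 = 13038
Group 5: 18275 * 0.944 + 25236 * 0.414 = 17252 + 10448 = 27700
→ [8211, 12598, 7859, 13038, 27700]
Period 3:
Births: 12598 * 0.523 = 6589 ; 7859 * 0.28 = 2201 — total 8790
Group 2: 8211 * 0.964 = 7915
Group 3: 12598 * 0.948 = 11943
Group 4: 7859 * 0.942 = 7403
Group 5: 13038 * 0.944 + 27700 * 0.414 = 12308 + 11468 = 23776
→ [8790, 7915, 11943, 7403, 23776]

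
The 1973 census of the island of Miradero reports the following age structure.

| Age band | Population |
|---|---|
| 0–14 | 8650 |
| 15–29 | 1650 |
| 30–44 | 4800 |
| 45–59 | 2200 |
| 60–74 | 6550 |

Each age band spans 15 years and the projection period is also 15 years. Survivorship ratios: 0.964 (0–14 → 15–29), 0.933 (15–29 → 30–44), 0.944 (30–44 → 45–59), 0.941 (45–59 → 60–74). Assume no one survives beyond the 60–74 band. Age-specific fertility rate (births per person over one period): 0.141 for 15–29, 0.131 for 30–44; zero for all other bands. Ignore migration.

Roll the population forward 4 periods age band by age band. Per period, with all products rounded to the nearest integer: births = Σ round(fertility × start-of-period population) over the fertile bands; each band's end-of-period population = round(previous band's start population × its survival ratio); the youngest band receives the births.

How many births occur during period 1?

862

Period 1.
Births: 1650 * 0.141 = 233, 4800 * 0.131 = 629 — total 862
15–29: 8650 * 0.964 = 8339
30–44: 1650 * 0.933 = 1539
45–59: 4800 * 0.944 = 4531
60–74: 2200 * 0.941 = 2070
Population now: 0–14=862, 15–29=8339, 30–44=1539, 45–59=4531, 60–74=2070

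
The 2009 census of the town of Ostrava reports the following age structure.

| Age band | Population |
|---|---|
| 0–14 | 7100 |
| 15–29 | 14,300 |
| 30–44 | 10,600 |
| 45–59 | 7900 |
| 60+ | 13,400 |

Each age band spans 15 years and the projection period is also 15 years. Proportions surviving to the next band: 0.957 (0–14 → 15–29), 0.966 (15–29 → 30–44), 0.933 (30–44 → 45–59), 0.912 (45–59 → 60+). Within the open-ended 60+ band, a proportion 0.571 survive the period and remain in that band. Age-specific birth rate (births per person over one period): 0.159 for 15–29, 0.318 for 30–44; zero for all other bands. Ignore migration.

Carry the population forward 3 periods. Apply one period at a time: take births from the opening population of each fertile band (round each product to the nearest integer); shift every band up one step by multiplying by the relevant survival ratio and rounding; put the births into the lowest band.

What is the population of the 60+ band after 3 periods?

Numbering the groups 1..5 from youngest to oldest:
— Period 1 —
Births: 14300 × 0.159 = 2274  |  10600 × 0.318 = 3371 — total 5645
Group 2: 7100 × 0.957 = 6795
Group 3: 14300 × 0.966 = 13814
Group 4: 10600 × 0.933 = 9890
Group 5: 7900 × 0.912 + 13400 × 0.571 = 7205 + 7651 = 14856
Population now: 0–14=5645, 15–29=6795, 30–44=13814, 45–59=9890, 60+=14856
— Period 2 —
Births: 6795 × 0.159 = 1080  |  13814 × 0.318 = 4393 — total 5473
Group 2: 5645 × 0.957 = 5402
Group 3: 6795 × 0.966 = 6564
Group 4: 13814 × 0.933 = 12888
Group 5: 9890 × 0.912 + 14856 × 0.571 = 9020 + 8483 = 17503
Population now: 0–14=5473, 15–29=5402, 30–44=6564, 45–59=12888, 60+=17503
— Period 3 —
Births: 5402 × 0.159 = 859  |  6564 × 0.318 = 2087 — total 2946
Group 2: 5473 × 0.957 = 5238
Group 3: 5402 × 0.966 = 5218
Group 4: 6564 × 0.933 = 6124
Group 5: 12888 × 0.912 + 17503 × 0.571 = 11754 + 9994 = 21748
Population now: 0–14=2946, 15–29=5238, 30–44=5218, 45–59=6124, 60+=21748

21748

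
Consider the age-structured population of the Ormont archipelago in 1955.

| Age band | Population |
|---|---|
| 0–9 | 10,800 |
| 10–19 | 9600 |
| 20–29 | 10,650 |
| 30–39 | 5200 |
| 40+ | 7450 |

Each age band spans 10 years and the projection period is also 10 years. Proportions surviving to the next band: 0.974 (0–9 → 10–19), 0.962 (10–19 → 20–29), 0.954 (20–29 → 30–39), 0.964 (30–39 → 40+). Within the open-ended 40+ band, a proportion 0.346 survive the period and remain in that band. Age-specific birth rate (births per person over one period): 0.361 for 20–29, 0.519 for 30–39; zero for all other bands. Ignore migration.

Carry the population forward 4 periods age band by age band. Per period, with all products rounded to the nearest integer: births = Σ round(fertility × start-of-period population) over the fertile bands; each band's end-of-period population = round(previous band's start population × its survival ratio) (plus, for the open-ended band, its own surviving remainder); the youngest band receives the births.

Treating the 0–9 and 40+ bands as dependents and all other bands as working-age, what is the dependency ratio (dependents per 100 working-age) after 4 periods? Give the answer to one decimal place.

[period 1]
Births: 10650 × 0.361 = 3845, 5200 × 0.519 = 2699 ⇒ total 6544
10–19: 10800 × 0.974 = 10519
20–29: 9600 × 0.962 = 9235
30–39: 10650 × 0.954 = 10160
40+: 5200 × 0.964 + 7450 × 0.346 = 5013 + 2578 = 7591
→ [6544, 10519, 9235, 10160, 7591]
[period 2]
Births: 9235 × 0.361 = 3334, 10160 × 0.519 = 5273 ⇒ total 8607
10–19: 6544 × 0.974 = 6374
20–29: 10519 × 0.962 = 10119
30–39: 9235 × 0.954 = 8810
40+: 10160 × 0.964 + 7591 × 0.346 = 9794 + 2626 = 12420
→ [8607, 6374, 10119, 8810, 12420]
[period 3]
Births: 10119 × 0.361 = 3653, 8810 × 0.519 = 4572 ⇒ total 8225
10–19: 8607 × 0.974 = 8383
20–29: 6374 × 0.962 = 6132
30–39: 10119 × 0.954 = 9654
40+: 8810 × 0.964 + 12420 × 0.346 = 8493 + 4297 = 12790
→ [8225, 8383, 6132, 9654, 12790]
[period 4]
Births: 6132 × 0.361 = 2214, 9654 × 0.519 = 5010 ⇒ total 7224
10–19: 8225 × 0.974 = 8011
20–29: 8383 × 0.962 = 8064
30–39: 6132 × 0.954 = 5850
40+: 9654 × 0.964 + 12790 × 0.346 = 9306 + 4425 = 13731
→ [7224, 8011, 8064, 5850, 13731]
Dependents (band 0–9 + band 40+) = 7224 + 13731 = 20955; working-age = 21925; ratio = 20955/21925 × 100 = 95.6

95.6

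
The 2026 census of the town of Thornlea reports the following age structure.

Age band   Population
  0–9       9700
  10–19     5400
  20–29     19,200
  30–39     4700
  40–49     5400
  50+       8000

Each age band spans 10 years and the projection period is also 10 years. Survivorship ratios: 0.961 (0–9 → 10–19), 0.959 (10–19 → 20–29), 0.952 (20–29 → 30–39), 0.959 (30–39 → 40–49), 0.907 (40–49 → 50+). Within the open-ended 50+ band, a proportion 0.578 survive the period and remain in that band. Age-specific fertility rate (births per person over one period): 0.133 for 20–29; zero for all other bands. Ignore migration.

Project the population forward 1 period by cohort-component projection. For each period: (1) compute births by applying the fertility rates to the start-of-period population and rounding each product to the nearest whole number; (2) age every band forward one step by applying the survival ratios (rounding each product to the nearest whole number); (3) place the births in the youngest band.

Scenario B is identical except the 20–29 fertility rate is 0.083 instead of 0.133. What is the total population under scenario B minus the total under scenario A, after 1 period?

Period 1:
Births: 19200 × 0.133 = 2554
10–19: 9700 × 0.961 = 9322
20–29: 5400 × 0.959 = 5179
30–39: 19200 × 0.952 = 18278
40–49: 4700 × 0.959 = 4507
50+: 5400 × 0.907 + 8000 × 0.578 = 4898 + 4624 = 9522
Giving 2554 / 9322 / 5179 / 18278 / 4507 / 9522.
Scenario A total after 1 period: 49362
Scenario B projection —
Period 1:
Births: 19200 × 0.083 = 1594
10–19: 9700 × 0.961 = 9322
20–29: 5400 × 0.959 = 5179
30–39: 19200 × 0.952 = 18278
40–49: 4700 × 0.959 = 4507
50+: 5400 × 0.907 + 8000 × 0.578 = 4898 + 4624 = 9522
Giving 1594 / 9322 / 5179 / 18278 / 4507 / 9522.
Scenario B total after 1 period: 48402
Difference B − A = 48402 − 49362 = -960

-960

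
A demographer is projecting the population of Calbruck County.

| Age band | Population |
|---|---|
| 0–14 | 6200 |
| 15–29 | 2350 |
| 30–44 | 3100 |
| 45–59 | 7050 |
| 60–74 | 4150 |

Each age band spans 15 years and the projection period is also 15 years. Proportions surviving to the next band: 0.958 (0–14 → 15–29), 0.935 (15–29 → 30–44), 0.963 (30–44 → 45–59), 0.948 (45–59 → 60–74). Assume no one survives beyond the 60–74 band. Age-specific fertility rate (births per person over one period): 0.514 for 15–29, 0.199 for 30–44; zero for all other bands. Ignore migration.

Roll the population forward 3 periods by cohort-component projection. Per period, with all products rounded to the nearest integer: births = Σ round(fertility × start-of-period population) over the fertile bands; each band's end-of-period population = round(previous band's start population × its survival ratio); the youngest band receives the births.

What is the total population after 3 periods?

14335

— Period 1 —
Births: 2350 × 0.514 = 1208 ; 3100 × 0.199 = 617 — total 1825
15–29: 6200 × 0.958 = 5940
30–44: 2350 × 0.935 = 2197
45–59: 3100 × 0.963 = 2985
60–74: 7050 × 0.948 = 6683
Population now: 0–14=1825, 15–29=5940, 30–44=2197, 45–59=2985, 60–74=6683
— Period 2 —
Births: 5940 × 0.514 = 3053 ; 2197 × 0.199 = 437 — total 3490
15–29: 1825 × 0.958 = 1748
30–44: 5940 × 0.935 = 5554
45–59: 2197 × 0.963 = 2116
60–74: 2985 × 0.948 = 2830
Population now: 0–14=3490, 15–29=1748, 30–44=5554, 45–59=2116, 60–74=2830
— Period 3 —
Births: 1748 × 0.514 = 898 ; 5554 × 0.199 = 1105 — total 2003
15–29: 3490 × 0.958 = 3343
30–44: 1748 × 0.935 = 1634
45–59: 5554 × 0.963 = 5349
60–74: 2116 × 0.948 = 2006
Population now: 0–14=2003, 15–29=3343, 30–44=1634, 45–59=5349, 60–74=2006
Total after period 3: 2003 + 3343 + 1634 + 5349 + 2006 = 14335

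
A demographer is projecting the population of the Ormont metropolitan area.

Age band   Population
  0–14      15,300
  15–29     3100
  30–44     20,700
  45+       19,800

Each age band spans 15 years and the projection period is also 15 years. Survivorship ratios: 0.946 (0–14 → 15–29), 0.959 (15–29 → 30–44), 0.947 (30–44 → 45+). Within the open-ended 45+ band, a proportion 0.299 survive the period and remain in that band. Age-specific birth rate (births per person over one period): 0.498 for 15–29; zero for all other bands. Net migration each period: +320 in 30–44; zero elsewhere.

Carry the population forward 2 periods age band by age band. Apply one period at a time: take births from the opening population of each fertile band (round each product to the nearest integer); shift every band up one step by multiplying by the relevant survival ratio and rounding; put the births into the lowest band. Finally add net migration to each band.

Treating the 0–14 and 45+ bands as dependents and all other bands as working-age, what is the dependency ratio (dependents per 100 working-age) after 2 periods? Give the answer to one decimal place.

Period 1.
Births: 3100 × 0.498 = 1544
15–29: 15300 × 0.946 = 14474
30–44: 3100 × 0.959 = 2973
45+: 20700 × 0.947 + 19800 × 0.299 = 19603 + 5920 = 25523
Net migration: 30–44 + 320 → 3293
End of period: [1544, 14474, 3293, 25523]
Period 2.
Births: 14474 × 0.498 = 7208
15–29: 1544 × 0.946 = 1461
30–44: 14474 × 0.959 = 13881
45+: 3293 × 0.947 + 25523 × 0.299 = 3118 + 7631 = 10749
Net migration: 30–44 + 320 → 14201
End of period: [7208, 1461, 14201, 10749]
Dependents (band 0–14 + band 45+) = 7208 + 10749 = 17957; working-age = 15662; ratio = 17957/15662 × 100 = 114.7

114.7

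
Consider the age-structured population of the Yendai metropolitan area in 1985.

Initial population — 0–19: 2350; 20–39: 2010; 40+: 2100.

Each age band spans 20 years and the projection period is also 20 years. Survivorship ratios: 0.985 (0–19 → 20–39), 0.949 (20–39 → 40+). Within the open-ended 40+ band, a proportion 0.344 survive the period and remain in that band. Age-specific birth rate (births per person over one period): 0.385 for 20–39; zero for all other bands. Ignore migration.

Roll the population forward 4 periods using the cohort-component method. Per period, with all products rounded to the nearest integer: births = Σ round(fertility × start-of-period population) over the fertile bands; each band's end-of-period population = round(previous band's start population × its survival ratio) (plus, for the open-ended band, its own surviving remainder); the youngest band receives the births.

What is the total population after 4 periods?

Period 1:
Births: 2010 * 0.385 = 774
20–39: 2350 * 0.985 = 2315
40+: 2010 * 0.949 + 2100 * 0.344 = 1907 + 722 = 2629
Giving 774 / 2315 / 2629.
Period 2:
Births: 2315 * 0.385 = 891
20–39: 774 * 0.985 = 762
40+: 2315 * 0.949 + 2629 * 0.344 = 2197 + 904 = 3101
Giving 891 / 762 / 3101.
Period 3:
Births: 762 * 0.385 = 293
20–39: 891 * 0.985 = 878
40+: 762 * 0.949 + 3101 * 0.344 = 723 + 1067 = 1790
Giving 293 / 878 / 1790.
Period 4:
Births: 878 * 0.385 = 338
20–39: 293 * 0.985 = 289
40+: 878 * 0.949 + 1790 * 0.344 = 833 + 616 = 1449
Giving 338 / 289 / 1449.
Total after period 4: 338 + 289 + 1449 = 2076

2076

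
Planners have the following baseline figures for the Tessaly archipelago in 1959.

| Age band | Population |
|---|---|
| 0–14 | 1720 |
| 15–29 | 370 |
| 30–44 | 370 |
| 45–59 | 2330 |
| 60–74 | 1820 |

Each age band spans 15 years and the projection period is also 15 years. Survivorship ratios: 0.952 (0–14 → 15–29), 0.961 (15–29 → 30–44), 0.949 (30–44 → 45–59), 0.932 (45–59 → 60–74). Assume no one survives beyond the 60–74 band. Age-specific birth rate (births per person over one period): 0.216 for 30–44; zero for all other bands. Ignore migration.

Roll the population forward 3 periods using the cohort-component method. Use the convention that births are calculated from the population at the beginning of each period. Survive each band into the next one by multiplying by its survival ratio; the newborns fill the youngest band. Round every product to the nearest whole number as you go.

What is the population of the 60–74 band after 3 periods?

315

Call the bands 1 to 5, youngest first.
— Period 1 —
Births: 370 × 0.216 = 80
Band 2: 1720 × 0.952 = 1637
Band 3: 370 × 0.961 = 356
Band 4: 370 × 0.949 = 351
Band 5: 2330 × 0.932 = 2172
Population now: 0–14=80, 15–29=1637, 30–44=356, 45–59=351, 60–74=2172
— Period 2 —
Births: 356 × 0.216 = 77
Band 2: 80 × 0.952 = 76
Band 3: 1637 × 0.961 = 1573
Band 4: 356 × 0.949 = 338
Band 5: 351 × 0.932 = 327
Population now: 0–14=77, 15–29=76, 30–44=1573, 45–59=338, 60–74=327
— Period 3 —
Births: 1573 × 0.216 = 340
Band 2: 77 × 0.952 = 73
Band 3: 76 × 0.961 = 73
Band 4: 1573 × 0.949 = 1493
Band 5: 338 × 0.932 = 315
Population now: 0–14=340, 15–29=73, 30–44=73, 45–59=1493, 60–74=315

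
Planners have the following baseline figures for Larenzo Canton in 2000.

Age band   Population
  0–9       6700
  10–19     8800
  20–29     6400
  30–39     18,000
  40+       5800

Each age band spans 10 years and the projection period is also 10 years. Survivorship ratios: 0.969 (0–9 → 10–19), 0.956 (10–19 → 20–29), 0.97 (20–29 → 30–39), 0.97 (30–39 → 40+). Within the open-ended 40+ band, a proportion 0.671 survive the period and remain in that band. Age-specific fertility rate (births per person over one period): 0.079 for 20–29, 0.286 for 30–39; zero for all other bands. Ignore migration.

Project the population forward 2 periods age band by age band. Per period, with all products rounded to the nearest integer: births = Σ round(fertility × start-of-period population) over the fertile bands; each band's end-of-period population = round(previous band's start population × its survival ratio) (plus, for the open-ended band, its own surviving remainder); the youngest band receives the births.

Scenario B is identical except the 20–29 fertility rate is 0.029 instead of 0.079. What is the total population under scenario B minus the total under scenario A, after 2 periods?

-731

Period 1.
Births: 6400 × 0.079 = 506  |  18000 × 0.286 = 5148 → total 5654
10–19: 6700 × 0.969 = 6492
20–29: 8800 × 0.956 = 8413
30–39: 6400 × 0.97 = 6208
40+: 18000 × 0.97 + 5800 × 0.671 = 17460 + 3892 = 21352
End of period: [5654, 6492, 8413, 6208, 21352]
Period 2.
Births: 8413 × 0.079 = 665  |  6208 × 0.286 = 1775 → total 2440
10–19: 5654 × 0.969 = 5479
20–29: 6492 × 0.956 = 6206
30–39: 8413 × 0.97 = 8161
40+: 6208 × 0.97 + 21352 × 0.671 = 6022 + 14327 = 20349
End of period: [2440, 5479, 6206, 8161, 20349]
Scenario A total after 2 periods: 42635
Scenario B projection —
Period 1.
Births: 6400 × 0.029 = 186  |  18000 × 0.286 = 5148 → total 5334
10–19: 6700 × 0.969 = 6492
20–29: 8800 × 0.956 = 8413
30–39: 6400 × 0.97 = 6208
40+: 18000 × 0.97 + 5800 × 0.671 = 17460 + 3892 = 21352
End of period: [5334, 6492, 8413, 6208, 21352]
Period 2.
Births: 8413 × 0.029 = 244  |  6208 × 0.286 = 1775 → total 2019
10–19: 5334 × 0.969 = 5169
20–29: 6492 × 0.956 = 6206
30–39: 8413 × 0.97 = 8161
40+: 6208 × 0.97 + 21352 × 0.671 = 6022 + 14327 = 20349
End of period: [2019, 5169, 6206, 8161, 20349]
Scenario B total after 2 periods: 41904
Difference B − A = 41904 − 42635 = -731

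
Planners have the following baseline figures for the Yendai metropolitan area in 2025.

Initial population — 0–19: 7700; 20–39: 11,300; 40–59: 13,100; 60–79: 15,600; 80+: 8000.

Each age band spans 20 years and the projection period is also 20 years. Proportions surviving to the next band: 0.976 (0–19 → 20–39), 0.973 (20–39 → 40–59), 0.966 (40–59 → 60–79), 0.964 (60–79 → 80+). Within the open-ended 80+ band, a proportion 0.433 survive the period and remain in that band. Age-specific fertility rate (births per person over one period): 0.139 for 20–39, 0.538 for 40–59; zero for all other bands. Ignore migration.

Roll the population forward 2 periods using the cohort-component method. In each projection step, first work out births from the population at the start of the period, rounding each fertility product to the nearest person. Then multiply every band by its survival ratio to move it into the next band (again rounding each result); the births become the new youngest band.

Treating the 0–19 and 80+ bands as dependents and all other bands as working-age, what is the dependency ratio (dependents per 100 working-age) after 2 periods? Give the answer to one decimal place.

103.1

After projecting period 1:
Births: 11300 * 0.139 = 1571 ; 13100 * 0.538 = 7048 → total 8619
20–39: 7700 * 0.976 = 7515
40–59: 11300 * 0.973 = 10995
60–79: 13100 * 0.966 = 12655
80+: 15600 * 0.964 + 8000 * 0.433 = 15038 + 3464 = 18502
End of period: [8619, 7515, 10995, 12655, 18502]
After projecting period 2:
Births: 7515 * 0.139 = 1045 ; 10995 * 0.538 = 5915 → total 6960
20–39: 8619 * 0.976 = 8412
40–59: 7515 * 0.973 = 7312
60–79: 10995 * 0.966 = 10621
80+: 12655 * 0.964 + 18502 * 0.433 = 12199 + 8011 = 20210
End of period: [6960, 8412, 7312, 10621, 20210]
Dependents (band 0–19 + band 80+) = 6960 + 20210 = 27170; working-age = 26345; ratio = 27170/26345 × 100 = 103.1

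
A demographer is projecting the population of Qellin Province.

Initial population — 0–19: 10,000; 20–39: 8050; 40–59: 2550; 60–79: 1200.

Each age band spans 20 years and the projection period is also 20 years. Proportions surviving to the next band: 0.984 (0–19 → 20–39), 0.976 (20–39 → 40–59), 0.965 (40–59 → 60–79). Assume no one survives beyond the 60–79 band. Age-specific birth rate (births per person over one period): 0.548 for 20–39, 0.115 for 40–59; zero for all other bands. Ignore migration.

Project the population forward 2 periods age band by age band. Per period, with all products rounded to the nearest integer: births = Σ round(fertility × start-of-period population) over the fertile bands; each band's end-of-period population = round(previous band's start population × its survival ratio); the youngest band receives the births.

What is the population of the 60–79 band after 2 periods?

7582

[period 1]
Births: 8050 × 0.548 = 4411, 2550 × 0.115 = 293 → 4704
20–39: 10000 × 0.984 = 9840
40–59: 8050 × 0.976 = 7857
60–79: 2550 × 0.965 = 2461
Giving 4704 / 9840 / 7857 / 2461.
[period 2]
Births: 9840 × 0.548 = 5392, 7857 × 0.115 = 904 → 6296
20–39: 4704 × 0.984 = 4629
40–59: 9840 × 0.976 = 9604
60–79: 7857 × 0.965 = 7582
Giving 6296 / 4629 / 9604 / 7582.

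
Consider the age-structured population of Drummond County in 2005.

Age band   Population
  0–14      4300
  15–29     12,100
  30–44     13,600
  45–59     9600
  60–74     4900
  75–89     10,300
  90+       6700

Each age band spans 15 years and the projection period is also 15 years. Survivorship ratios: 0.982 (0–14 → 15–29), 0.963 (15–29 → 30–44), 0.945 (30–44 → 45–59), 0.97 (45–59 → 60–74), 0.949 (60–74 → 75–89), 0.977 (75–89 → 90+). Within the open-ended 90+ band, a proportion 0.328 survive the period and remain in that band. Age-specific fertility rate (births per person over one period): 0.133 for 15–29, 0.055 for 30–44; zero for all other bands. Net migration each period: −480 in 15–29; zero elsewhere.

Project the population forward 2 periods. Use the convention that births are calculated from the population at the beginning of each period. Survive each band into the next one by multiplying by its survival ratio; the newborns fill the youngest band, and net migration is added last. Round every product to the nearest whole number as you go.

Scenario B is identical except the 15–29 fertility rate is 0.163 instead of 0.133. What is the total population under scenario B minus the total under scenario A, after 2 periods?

468

Period 1.
Births: 12100 × 0.133 = 1609 ; 13600 × 0.055 = 748 → total 2357
15–29: 4300 × 0.982 = 4223
30–44: 12100 × 0.963 = 11652
45–59: 13600 × 0.945 = 12852
60–74: 9600 × 0.97 = 9312
75–89: 4900 × 0.949 = 4650
90+: 10300 × 0.977 + 6700 × 0.328 = 10063 + 2198 = 12261
Net migration: 15–29 − 480 → 3743
End of period: [2357, 3743, 11652, 12852, 9312, 4650, 12261]
Period 2.
Births: 3743 × 0.133 = 498 ; 11652 × 0.055 = 641 → total 1139
15–29: 2357 × 0.982 = 2315
30–44: 3743 × 0.963 = 3605
45–59: 11652 × 0.945 = 11011
60–74: 12852 × 0.97 = 12466
75–89: 9312 × 0.949 = 8837
90+: 4650 × 0.977 + 12261 × 0.328 = 4543 + 4022 = 8565
Net migration: 15–29 − 480 → 1835
End of period: [1139, 1835, 3605, 11011, 12466, 8837, 8565]
Scenario A total after 2 periods: 47458
Scenario B projection —
Period 1.
Births: 12100 × 0.163 = 1972 ; 13600 × 0.055 = 748 → total 2720
15–29: 4300 × 0.982 = 4223
30–44: 12100 × 0.963 = 11652
45–59: 13600 × 0.945 = 12852
60–74: 9600 × 0.97 = 9312
75–89: 4900 × 0.949 = 4650
90+: 10300 × 0.977 + 6700 × 0.328 = 10063 + 2198 = 12261
Net migration: 15–29 − 480 → 3743
End of period: [2720, 3743, 11652, 12852, 9312, 4650, 12261]
Period 2.
Births: 3743 × 0.163 = 610 ; 11652 × 0.055 = 641 → total 1251
15–29: 2720 × 0.982 = 2671
30–44: 3743 × 0.963 = 3605
45–59: 11652 × 0.945 = 11011
60–74: 12852 × 0.97 = 12466
75–89: 9312 × 0.949 = 8837
90+: 4650 × 0.977 + 12261 × 0.328 = 4543 + 4022 = 8565
Net migration: 15–29 − 480 → 2191
End of period: [1251, 2191, 3605, 11011, 12466, 8837, 8565]
Scenario B total after 2 periods: 47926
Difference B − A = 47926 − 47458 = 468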